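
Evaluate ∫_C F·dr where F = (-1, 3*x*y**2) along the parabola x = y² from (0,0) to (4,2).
76/5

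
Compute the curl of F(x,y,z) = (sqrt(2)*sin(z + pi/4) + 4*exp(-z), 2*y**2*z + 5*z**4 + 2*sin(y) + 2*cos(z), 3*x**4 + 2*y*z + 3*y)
(-2*y**2 - 20*z**3 + 2*z + 2*sin(z) + 3, -12*x**3 + sqrt(2)*cos(z + pi/4) - 4*exp(-z), 0)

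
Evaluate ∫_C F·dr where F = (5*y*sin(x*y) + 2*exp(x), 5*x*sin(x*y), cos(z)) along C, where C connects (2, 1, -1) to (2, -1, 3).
sin(3) + sin(1)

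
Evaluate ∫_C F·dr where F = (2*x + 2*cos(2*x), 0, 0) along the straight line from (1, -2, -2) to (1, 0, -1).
0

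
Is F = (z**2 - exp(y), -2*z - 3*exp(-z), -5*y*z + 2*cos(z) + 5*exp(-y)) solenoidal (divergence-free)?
No, ∇·F = -5*y - 2*sin(z)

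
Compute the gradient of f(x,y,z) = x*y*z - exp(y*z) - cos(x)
(y*z + sin(x), z*(x - exp(y*z)), y*(x - exp(y*z)))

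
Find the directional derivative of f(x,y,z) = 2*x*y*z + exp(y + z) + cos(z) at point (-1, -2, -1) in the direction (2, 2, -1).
(1 + (8 - sin(1))*exp(3))*exp(-3)/3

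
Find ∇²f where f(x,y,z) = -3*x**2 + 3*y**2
0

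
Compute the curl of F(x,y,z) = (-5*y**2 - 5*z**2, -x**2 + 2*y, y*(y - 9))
(2*y - 9, -10*z, -2*x + 10*y)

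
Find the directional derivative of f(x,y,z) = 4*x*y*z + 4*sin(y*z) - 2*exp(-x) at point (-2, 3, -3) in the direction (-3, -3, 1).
6*sqrt(19)*(-exp(2) + 8*cos(9) + 2)/19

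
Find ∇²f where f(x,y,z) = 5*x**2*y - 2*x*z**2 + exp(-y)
-4*x + 10*y + exp(-y)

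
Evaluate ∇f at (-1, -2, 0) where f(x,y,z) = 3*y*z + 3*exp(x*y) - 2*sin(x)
(-6*exp(2) - 2*cos(1), -3*exp(2), -6)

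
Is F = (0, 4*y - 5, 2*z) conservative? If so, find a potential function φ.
Yes, F is conservative. φ = 2*y**2 - 5*y + z**2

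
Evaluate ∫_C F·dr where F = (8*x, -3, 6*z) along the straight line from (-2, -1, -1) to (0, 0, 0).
-22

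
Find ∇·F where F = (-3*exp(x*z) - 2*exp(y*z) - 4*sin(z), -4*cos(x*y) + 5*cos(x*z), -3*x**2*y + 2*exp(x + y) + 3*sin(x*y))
4*x*sin(x*y) - 3*z*exp(x*z)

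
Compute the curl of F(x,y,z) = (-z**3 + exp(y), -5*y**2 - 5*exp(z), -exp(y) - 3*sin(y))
(-exp(y) + 5*exp(z) - 3*cos(y), -3*z**2, -exp(y))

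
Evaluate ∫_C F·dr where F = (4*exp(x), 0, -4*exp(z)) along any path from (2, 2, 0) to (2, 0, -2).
4 - 4*exp(-2)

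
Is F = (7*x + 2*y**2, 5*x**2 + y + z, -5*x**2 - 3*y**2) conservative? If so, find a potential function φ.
No, ∇×F = (-6*y - 1, 10*x, 10*x - 4*y) ≠ 0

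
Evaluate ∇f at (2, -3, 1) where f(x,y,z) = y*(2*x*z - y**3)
(-6, 112, -12)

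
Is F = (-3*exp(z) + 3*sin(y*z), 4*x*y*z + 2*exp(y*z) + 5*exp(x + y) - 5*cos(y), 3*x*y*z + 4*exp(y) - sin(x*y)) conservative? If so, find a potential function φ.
No, ∇×F = (-4*x*y + 3*x*z - x*cos(x*y) - 2*y*exp(y*z) + 4*exp(y), -3*y*z + y*cos(x*y) + 3*y*cos(y*z) - 3*exp(z), 4*y*z - 3*z*cos(y*z) + 5*exp(x + y)) ≠ 0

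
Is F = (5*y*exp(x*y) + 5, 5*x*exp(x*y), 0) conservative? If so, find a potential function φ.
Yes, F is conservative. φ = 5*x + 5*exp(x*y)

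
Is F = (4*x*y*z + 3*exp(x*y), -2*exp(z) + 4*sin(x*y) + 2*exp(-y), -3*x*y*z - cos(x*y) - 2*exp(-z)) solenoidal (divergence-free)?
No, ∇·F = -3*x*y + 4*x*cos(x*y) + 4*y*z + 3*y*exp(x*y) + 2*exp(-z) - 2*exp(-y)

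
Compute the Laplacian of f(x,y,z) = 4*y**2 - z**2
6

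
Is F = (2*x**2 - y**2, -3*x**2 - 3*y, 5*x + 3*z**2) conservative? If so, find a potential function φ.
No, ∇×F = (0, -5, -6*x + 2*y) ≠ 0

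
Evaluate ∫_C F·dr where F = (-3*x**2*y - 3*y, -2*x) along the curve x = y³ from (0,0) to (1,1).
-73/20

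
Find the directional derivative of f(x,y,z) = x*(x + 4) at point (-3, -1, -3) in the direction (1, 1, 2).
-sqrt(6)/3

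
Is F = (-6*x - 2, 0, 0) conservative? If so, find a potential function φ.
Yes, F is conservative. φ = x*(-3*x - 2)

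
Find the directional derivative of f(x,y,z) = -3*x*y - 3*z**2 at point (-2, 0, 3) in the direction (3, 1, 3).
-48*sqrt(19)/19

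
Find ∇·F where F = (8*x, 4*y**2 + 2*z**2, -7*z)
8*y + 1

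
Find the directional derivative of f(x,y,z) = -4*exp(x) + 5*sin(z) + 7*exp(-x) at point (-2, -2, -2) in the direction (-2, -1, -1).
sqrt(6)*(8 - 5*exp(2)*cos(2) + 14*exp(4))*exp(-2)/6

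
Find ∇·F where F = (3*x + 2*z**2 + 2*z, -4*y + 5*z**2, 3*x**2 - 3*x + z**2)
2*z - 1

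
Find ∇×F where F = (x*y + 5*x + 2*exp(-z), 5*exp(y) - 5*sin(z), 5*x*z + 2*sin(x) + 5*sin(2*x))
(5*cos(z), -5*z - 2*cos(x) - 10*cos(2*x) - 2*exp(-z), -x)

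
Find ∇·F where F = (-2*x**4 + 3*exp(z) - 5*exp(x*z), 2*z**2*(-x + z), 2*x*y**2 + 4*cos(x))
-8*x**3 - 5*z*exp(x*z)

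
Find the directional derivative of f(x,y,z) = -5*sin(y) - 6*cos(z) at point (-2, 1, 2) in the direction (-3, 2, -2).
-2*sqrt(17)*(5*cos(1) + 6*sin(2))/17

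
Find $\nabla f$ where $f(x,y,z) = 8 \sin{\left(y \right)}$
(0, 8*cos(y), 0)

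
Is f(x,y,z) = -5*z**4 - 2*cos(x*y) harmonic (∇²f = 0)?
No, ∇²f = 2*x**2*cos(x*y) + 2*y**2*cos(x*y) - 60*z**2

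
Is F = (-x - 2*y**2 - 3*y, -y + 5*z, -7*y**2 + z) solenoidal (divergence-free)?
No, ∇·F = -1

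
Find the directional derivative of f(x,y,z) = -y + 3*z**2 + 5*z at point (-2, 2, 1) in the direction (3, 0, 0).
0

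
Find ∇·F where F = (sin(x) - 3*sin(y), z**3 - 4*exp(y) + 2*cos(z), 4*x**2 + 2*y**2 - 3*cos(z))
-4*exp(y) + 3*sin(z) + cos(x)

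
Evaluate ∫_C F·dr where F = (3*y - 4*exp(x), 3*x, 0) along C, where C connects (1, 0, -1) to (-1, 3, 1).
-9 + 8*sinh(1)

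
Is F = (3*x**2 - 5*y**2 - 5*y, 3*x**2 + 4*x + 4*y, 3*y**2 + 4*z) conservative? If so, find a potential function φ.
No, ∇×F = (6*y, 0, 6*x + 10*y + 9) ≠ 0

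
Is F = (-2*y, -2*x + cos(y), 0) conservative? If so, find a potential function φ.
Yes, F is conservative. φ = -2*x*y + sin(y)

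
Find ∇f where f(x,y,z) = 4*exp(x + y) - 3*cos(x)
(4*exp(x + y) + 3*sin(x), 4*exp(x + y), 0)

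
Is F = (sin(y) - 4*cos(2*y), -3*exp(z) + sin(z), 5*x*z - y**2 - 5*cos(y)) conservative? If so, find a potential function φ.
No, ∇×F = (-2*y + 3*exp(z) + 5*sin(y) - cos(z), -5*z, -(16*sin(y) + 1)*cos(y)) ≠ 0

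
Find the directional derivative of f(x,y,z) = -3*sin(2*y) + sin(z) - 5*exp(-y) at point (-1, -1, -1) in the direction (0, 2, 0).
-6*cos(2) + 5*E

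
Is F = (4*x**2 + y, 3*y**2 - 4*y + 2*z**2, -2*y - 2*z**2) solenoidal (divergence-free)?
No, ∇·F = 8*x + 6*y - 4*z - 4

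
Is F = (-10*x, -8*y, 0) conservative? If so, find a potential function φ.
Yes, F is conservative. φ = -5*x**2 - 4*y**2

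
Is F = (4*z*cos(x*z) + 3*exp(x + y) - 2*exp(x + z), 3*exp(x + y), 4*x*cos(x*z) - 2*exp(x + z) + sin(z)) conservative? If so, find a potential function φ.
Yes, F is conservative. φ = 3*exp(x + y) - 2*exp(x + z) + 4*sin(x*z) - cos(z)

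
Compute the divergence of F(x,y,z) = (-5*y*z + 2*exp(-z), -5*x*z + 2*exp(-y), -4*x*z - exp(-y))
-4*x - 2*exp(-y)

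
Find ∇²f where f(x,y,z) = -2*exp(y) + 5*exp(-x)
-2*exp(y) + 5*exp(-x)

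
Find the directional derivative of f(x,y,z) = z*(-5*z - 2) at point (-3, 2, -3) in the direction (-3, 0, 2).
56*sqrt(13)/13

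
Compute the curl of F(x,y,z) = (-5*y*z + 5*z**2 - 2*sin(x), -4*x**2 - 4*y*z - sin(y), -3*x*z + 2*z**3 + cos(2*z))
(4*y, -5*y + 13*z, -8*x + 5*z)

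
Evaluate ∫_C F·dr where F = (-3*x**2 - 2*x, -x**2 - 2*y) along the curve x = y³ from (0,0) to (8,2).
-4188/7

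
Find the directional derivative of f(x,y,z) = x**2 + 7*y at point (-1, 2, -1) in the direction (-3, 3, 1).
27*sqrt(19)/19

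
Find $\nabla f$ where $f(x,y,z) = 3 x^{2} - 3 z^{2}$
(6*x, 0, -6*z)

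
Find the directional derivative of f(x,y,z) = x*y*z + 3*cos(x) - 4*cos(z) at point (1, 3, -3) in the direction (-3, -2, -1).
sqrt(14)*(4*sin(3) + 9*sin(1) + 30)/14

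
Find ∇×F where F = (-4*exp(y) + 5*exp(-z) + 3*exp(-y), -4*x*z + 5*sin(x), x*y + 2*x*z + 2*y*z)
(5*x + 2*z, -y - 2*z - 5*exp(-z), -4*z + 5*cos(x) + sinh(y) + 7*cosh(y))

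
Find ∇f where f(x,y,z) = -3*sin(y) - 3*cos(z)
(0, -3*cos(y), 3*sin(z))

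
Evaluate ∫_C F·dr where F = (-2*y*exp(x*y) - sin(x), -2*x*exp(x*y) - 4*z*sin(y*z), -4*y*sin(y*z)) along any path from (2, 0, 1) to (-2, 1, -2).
-2 + 4*cos(2) - 2*exp(-2)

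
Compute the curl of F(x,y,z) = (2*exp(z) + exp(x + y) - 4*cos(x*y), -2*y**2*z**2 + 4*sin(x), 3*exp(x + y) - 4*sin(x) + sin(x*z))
(4*y**2*z + 3*exp(x + y), -z*cos(x*z) + 2*exp(z) - 3*exp(x + y) + 4*cos(x), -4*x*sin(x*y) - exp(x + y) + 4*cos(x))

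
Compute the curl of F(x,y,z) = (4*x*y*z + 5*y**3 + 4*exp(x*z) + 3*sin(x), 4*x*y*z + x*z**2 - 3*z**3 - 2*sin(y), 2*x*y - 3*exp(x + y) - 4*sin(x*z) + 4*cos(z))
(-4*x*y - 2*x*z + 2*x + 9*z**2 - 3*exp(x + y), 4*x*y + 4*x*exp(x*z) - 2*y + 4*z*cos(x*z) + 3*exp(x + y), -4*x*z - 15*y**2 + 4*y*z + z**2)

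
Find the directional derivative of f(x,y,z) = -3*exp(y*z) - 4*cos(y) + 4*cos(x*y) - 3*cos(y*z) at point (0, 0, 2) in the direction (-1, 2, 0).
-12*sqrt(5)/5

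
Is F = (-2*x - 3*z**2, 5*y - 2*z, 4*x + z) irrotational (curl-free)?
No, ∇×F = (2, -6*z - 4, 0)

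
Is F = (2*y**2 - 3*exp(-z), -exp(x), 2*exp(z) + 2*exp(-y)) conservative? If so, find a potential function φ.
No, ∇×F = (-2*exp(-y), 3*exp(-z), -4*y - exp(x)) ≠ 0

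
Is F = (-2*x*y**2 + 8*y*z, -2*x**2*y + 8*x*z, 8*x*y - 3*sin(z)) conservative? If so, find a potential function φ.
Yes, F is conservative. φ = -x**2*y**2 + 8*x*y*z + 3*cos(z)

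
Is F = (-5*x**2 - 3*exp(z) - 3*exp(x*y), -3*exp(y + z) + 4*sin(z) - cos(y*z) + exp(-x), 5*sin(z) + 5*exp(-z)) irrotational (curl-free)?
No, ∇×F = (-y*sin(y*z) + 3*exp(y + z) - 4*cos(z), -3*exp(z), 3*x*exp(x*y) - exp(-x))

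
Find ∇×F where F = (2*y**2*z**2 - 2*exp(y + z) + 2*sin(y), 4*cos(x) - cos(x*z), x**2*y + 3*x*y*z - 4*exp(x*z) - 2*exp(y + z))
(x**2 + 3*x*z - x*sin(x*z) - 2*exp(y + z), -2*x*y + 4*y**2*z - 3*y*z + 4*z*exp(x*z) - 2*exp(y + z), -4*y*z**2 + z*sin(x*z) + 2*exp(y + z) - 4*sin(x) - 2*cos(y))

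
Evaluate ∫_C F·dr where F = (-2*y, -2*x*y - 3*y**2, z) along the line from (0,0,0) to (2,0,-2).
2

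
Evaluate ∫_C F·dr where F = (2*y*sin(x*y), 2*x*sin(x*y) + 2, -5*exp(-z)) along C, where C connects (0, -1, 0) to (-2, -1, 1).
-3 - 2*cos(2) + 5*exp(-1)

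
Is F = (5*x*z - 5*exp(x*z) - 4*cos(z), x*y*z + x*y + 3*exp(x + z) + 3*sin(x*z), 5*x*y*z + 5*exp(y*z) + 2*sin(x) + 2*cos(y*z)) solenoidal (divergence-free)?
No, ∇·F = 5*x*y + x*z + x + 5*y*exp(y*z) - 2*y*sin(y*z) - 5*z*exp(x*z) + 5*z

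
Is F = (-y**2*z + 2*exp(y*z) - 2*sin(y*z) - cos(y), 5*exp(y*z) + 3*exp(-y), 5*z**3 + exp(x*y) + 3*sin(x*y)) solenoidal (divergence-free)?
No, ∇·F = 15*z**2 + 5*z*exp(y*z) - 3*exp(-y)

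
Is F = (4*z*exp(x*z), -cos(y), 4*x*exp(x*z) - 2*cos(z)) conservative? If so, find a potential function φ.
Yes, F is conservative. φ = 4*exp(x*z) - sin(y) - 2*sin(z)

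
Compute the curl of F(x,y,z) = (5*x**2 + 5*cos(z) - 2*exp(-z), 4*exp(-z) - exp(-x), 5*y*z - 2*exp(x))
(5*z + 4*exp(-z), 2*exp(x) - 5*sin(z) + 2*exp(-z), exp(-x))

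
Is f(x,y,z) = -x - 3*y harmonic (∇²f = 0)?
Yes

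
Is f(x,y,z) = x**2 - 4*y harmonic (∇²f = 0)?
No, ∇²f = 2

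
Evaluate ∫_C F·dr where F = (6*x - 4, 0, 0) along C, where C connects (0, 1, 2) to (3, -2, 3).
15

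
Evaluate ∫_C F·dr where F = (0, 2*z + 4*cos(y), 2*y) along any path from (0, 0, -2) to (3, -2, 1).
-4 - 4*sin(2)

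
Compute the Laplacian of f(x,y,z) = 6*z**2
12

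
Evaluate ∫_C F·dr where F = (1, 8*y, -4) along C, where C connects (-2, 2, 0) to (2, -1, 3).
-20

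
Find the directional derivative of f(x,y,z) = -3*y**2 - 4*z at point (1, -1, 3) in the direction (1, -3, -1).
-14*sqrt(11)/11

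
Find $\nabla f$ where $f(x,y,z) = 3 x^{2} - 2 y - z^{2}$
(6*x, -2, -2*z)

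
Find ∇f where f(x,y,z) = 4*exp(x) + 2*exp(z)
(4*exp(x), 0, 2*exp(z))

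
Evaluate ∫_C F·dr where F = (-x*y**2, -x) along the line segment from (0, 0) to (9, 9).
-6723/4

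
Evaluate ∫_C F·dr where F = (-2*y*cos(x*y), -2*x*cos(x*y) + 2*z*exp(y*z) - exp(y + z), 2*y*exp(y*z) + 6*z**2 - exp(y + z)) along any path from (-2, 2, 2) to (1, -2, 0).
-exp(4) - 14 - exp(-2) - 2*sin(4) + 2*sin(2)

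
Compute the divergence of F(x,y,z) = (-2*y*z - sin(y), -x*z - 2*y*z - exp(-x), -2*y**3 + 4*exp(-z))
-2*z - 4*exp(-z)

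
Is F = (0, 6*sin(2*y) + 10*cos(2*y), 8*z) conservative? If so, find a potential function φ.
Yes, F is conservative. φ = 4*z**2 + 5*sin(2*y) - 3*cos(2*y)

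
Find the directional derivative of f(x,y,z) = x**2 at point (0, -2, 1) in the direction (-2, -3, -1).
0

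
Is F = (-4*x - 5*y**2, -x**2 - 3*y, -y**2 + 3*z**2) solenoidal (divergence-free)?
No, ∇·F = 6*z - 7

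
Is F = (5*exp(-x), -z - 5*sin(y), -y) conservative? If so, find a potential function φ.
Yes, F is conservative. φ = -y*z + 5*cos(y) - 5*exp(-x)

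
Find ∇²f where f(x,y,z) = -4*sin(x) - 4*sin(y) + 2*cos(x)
4*sin(x) + 4*sin(y) - 2*cos(x)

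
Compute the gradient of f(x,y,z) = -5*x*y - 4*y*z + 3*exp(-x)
(-5*y - 3*exp(-x), -5*x - 4*z, -4*y)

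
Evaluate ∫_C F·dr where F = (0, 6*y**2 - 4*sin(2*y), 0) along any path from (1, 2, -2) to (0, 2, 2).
0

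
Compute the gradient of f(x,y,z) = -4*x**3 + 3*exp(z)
(-12*x**2, 0, 3*exp(z))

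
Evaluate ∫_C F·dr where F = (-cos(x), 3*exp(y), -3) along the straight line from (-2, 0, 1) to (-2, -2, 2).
-6 + 3*exp(-2)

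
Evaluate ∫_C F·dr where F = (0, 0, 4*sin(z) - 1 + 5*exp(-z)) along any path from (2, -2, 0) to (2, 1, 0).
0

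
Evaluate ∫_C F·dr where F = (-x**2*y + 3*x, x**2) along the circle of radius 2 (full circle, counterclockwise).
4*pi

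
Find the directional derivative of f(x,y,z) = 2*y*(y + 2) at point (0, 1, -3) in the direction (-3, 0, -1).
0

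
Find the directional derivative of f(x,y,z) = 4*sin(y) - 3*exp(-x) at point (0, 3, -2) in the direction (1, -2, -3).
sqrt(14)*(3 - 8*cos(3))/14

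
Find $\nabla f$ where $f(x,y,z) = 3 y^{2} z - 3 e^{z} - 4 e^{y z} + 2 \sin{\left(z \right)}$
(0, 2*z*(3*y - 2*exp(y*z)), 3*y**2 - 4*y*exp(y*z) - 3*exp(z) + 2*cos(z))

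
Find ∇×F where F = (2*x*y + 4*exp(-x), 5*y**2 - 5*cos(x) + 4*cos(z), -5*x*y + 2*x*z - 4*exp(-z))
(-5*x + 4*sin(z), 5*y - 2*z, -2*x + 5*sin(x))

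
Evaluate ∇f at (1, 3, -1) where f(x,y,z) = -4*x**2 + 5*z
(-8, 0, 5)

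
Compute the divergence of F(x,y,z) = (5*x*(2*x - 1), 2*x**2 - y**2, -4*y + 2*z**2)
20*x - 2*y + 4*z - 5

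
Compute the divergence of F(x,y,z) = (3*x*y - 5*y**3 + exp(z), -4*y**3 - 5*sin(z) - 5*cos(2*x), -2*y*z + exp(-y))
y*(1 - 12*y)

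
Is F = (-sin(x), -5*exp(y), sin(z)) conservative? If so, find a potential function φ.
Yes, F is conservative. φ = -5*exp(y) + cos(x) - cos(z)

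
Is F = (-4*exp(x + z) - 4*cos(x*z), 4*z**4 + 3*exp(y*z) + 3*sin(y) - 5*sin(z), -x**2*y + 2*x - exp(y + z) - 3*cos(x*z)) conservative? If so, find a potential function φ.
No, ∇×F = (-x**2 - 3*y*exp(y*z) - 16*z**3 - exp(y + z) + 5*cos(z), 2*x*y + 4*x*sin(x*z) - 3*z*sin(x*z) - 4*exp(x + z) - 2, 0) ≠ 0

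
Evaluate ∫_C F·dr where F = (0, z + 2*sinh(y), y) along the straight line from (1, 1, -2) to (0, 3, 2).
-2*cosh(1) + 8 + 2*cosh(3)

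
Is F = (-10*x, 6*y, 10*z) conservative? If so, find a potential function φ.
Yes, F is conservative. φ = -5*x**2 + 3*y**2 + 5*z**2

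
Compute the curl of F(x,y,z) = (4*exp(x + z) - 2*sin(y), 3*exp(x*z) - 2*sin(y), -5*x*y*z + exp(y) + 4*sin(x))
(-5*x*z - 3*x*exp(x*z) + exp(y), 5*y*z + 4*exp(x + z) - 4*cos(x), 3*z*exp(x*z) + 2*cos(y))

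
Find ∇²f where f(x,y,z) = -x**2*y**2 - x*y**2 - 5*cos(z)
-2*x*(x + 1) - 2*y**2 + 5*cos(z)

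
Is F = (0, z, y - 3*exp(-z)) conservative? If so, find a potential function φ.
Yes, F is conservative. φ = y*z + 3*exp(-z)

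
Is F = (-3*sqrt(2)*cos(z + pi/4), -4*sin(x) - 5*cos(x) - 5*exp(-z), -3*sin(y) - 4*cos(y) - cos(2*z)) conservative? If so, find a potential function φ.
No, ∇×F = (4*sin(y) - 3*cos(y) - 5*exp(-z), 3*sqrt(2)*sin(z + pi/4), 5*sin(x) - 4*cos(x)) ≠ 0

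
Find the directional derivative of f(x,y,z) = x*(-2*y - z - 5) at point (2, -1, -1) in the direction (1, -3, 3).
4*sqrt(19)/19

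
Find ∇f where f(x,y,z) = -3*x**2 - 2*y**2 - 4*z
(-6*x, -4*y, -4)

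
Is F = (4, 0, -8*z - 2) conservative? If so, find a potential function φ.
Yes, F is conservative. φ = 4*x - 4*z**2 - 2*z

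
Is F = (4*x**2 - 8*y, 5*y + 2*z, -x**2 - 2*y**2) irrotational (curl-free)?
No, ∇×F = (-4*y - 2, 2*x, 8)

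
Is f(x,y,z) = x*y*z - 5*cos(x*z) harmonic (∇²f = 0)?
No, ∇²f = 5*(x**2 + z**2)*cos(x*z)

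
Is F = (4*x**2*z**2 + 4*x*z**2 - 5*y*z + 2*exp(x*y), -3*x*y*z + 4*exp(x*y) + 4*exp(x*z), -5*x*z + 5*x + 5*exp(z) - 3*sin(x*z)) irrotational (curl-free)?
No, ∇×F = (x*(3*y - 4*exp(x*z)), 8*x**2*z + 8*x*z - 5*y + 3*z*cos(x*z) + 5*z - 5, -2*x*exp(x*y) - 3*y*z + 4*y*exp(x*y) + 4*z*exp(x*z) + 5*z)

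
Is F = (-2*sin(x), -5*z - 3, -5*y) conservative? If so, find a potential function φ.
Yes, F is conservative. φ = -5*y*z - 3*y + 2*cos(x)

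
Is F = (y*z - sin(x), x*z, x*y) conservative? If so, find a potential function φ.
Yes, F is conservative. φ = x*y*z + cos(x)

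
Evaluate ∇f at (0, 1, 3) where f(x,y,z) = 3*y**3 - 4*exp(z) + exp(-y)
(0, 9 - exp(-1), -4*exp(3))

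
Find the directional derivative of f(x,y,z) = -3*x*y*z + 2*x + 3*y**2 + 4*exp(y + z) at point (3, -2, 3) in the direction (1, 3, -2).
sqrt(14)*(-133 + 4*E)/14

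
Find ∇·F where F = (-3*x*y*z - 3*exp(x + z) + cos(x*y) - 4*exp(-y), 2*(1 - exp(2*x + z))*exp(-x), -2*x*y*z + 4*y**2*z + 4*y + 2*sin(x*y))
-2*x*y + 4*y**2 - 3*y*z - y*sin(x*y) - 3*exp(x + z)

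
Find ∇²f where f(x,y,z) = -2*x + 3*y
0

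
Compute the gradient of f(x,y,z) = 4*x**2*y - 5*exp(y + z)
(8*x*y, 4*x**2 - 5*exp(y + z), -5*exp(y + z))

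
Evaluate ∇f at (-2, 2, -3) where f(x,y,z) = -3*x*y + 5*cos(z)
(-6, 6, 5*sin(3))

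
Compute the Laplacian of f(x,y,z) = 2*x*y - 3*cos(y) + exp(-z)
3*cos(y) + exp(-z)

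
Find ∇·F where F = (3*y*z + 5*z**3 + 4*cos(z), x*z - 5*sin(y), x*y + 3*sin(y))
-5*cos(y)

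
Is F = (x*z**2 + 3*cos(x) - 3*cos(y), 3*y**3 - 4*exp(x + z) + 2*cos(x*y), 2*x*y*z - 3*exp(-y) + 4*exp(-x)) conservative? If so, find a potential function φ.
No, ∇×F = (2*x*z + 4*exp(x + z) + 3*exp(-y), 2*(z*(x - y)*exp(x) + 2)*exp(-x), -2*y*sin(x*y) - 4*exp(x + z) - 3*sin(y)) ≠ 0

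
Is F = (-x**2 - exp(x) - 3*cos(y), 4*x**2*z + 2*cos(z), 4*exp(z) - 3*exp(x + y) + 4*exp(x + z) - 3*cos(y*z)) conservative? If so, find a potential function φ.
No, ∇×F = (-4*x**2 + 3*z*sin(y*z) - 3*exp(x + y) + 2*sin(z), 3*exp(x + y) - 4*exp(x + z), 8*x*z - 3*sin(y)) ≠ 0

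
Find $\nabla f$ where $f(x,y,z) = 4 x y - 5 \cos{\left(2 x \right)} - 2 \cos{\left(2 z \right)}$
(4*y + 10*sin(2*x), 4*x, 4*sin(2*z))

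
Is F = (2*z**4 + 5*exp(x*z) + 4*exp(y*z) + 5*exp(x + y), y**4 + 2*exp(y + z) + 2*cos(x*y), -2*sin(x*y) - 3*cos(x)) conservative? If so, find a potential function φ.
No, ∇×F = (-2*x*cos(x*y) - 2*exp(y + z), 5*x*exp(x*z) + 4*y*exp(y*z) + 2*y*cos(x*y) + 8*z**3 - 3*sin(x), -2*y*sin(x*y) - 4*z*exp(y*z) - 5*exp(x + y)) ≠ 0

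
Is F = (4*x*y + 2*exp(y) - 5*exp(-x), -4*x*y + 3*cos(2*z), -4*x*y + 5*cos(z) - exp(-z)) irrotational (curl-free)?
No, ∇×F = (-4*x + 6*sin(2*z), 4*y, -4*x - 4*y - 2*exp(y))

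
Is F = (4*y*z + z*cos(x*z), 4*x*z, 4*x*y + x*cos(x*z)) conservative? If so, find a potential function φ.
Yes, F is conservative. φ = 4*x*y*z + sin(x*z)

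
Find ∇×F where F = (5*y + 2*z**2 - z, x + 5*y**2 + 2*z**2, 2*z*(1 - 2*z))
(-4*z, 4*z - 1, -4)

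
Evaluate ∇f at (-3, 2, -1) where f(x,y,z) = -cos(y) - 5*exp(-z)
(0, sin(2), 5*E)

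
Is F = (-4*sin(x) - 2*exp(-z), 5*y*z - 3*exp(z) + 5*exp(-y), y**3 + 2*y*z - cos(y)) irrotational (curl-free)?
No, ∇×F = (3*y**2 - 5*y + 2*z + 3*exp(z) + sin(y), 2*exp(-z), 0)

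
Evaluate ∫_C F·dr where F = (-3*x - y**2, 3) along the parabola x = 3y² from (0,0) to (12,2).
-234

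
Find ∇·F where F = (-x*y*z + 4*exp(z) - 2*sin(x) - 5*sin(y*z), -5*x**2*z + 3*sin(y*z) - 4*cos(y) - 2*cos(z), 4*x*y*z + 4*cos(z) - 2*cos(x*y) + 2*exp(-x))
4*x*y - y*z + 3*z*cos(y*z) + 4*sin(y) - 4*sin(z) - 2*cos(x)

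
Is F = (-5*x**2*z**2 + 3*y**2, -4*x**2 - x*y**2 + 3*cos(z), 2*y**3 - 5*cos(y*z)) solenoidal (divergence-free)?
No, ∇·F = -2*x*y - 10*x*z**2 + 5*y*sin(y*z)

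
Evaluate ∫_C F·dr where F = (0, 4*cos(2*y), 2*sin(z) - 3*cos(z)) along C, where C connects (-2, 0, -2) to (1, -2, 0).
-3*sin(2) - 2 + 2*cos(2) - 2*sin(4)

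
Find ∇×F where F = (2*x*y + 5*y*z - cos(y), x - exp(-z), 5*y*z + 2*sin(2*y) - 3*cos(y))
(5*z + 3*sin(y) + 4*cos(2*y) - exp(-z), 5*y, -2*x - 5*z - sin(y) + 1)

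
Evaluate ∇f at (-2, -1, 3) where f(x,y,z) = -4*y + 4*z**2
(0, -4, 24)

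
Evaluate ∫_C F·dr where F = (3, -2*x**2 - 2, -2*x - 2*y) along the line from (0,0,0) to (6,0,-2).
30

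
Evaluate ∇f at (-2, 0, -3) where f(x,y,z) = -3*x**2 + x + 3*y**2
(13, 0, 0)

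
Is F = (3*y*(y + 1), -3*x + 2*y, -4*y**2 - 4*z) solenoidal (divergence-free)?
No, ∇·F = -2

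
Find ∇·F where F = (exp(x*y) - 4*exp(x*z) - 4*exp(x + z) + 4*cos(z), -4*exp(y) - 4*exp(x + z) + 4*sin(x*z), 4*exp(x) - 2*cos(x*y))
y*exp(x*y) - 4*z*exp(x*z) - 4*exp(y) - 4*exp(x + z)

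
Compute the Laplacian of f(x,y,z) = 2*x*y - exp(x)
-exp(x)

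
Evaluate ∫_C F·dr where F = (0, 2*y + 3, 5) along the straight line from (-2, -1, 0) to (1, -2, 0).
0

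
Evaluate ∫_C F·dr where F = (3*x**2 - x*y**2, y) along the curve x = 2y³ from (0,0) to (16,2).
3714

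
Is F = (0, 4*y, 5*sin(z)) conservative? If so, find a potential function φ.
Yes, F is conservative. φ = 2*y**2 - 5*cos(z)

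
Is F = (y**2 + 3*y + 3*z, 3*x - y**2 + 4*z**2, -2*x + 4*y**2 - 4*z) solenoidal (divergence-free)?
No, ∇·F = -2*y - 4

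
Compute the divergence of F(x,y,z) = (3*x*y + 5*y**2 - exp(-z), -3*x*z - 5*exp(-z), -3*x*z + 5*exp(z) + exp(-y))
-3*x + 3*y + 5*exp(z)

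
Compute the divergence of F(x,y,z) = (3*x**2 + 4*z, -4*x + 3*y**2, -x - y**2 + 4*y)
6*x + 6*y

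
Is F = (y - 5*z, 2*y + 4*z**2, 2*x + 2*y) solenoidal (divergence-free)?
No, ∇·F = 2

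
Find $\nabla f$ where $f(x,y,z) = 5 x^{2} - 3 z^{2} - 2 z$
(10*x, 0, -6*z - 2)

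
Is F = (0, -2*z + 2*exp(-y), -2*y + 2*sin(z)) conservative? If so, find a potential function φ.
Yes, F is conservative. φ = -2*y*z - 2*cos(z) - 2*exp(-y)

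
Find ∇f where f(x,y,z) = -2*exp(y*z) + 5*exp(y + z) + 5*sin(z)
(0, -2*z*exp(y*z) + 5*exp(y + z), -2*y*exp(y*z) + 5*exp(y + z) + 5*cos(z))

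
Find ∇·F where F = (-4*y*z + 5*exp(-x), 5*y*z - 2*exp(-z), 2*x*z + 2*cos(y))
2*x + 5*z - 5*exp(-x)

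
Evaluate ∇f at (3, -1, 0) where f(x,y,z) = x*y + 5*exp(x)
(-1 + 5*exp(3), 3, 0)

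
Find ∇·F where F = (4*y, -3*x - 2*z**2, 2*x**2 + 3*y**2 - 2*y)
0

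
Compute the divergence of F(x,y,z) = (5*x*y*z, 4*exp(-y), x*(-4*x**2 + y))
5*y*z - 4*exp(-y)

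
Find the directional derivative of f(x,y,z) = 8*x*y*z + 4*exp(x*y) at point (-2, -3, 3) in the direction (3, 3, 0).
10*sqrt(2)*(-exp(6) - 6)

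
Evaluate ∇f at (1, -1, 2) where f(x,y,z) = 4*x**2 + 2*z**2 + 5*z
(8, 0, 13)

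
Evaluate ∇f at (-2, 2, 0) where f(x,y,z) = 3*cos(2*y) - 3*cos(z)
(0, -6*sin(4), 0)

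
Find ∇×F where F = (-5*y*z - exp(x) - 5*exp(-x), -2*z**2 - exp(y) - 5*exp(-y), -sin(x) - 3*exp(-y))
(4*z + 3*exp(-y), -5*y + cos(x), 5*z)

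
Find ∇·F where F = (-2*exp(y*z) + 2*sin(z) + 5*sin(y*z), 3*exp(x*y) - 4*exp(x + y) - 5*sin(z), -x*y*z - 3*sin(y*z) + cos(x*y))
-x*y + 3*x*exp(x*y) - 3*y*cos(y*z) - 4*exp(x + y)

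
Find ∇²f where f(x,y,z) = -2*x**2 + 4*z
-4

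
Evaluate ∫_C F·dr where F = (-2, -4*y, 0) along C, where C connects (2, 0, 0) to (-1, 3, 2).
-12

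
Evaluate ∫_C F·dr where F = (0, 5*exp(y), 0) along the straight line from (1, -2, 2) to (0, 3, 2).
-(5 - 5*exp(5))*exp(-2)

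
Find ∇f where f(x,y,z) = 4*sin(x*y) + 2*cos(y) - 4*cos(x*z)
(4*y*cos(x*y) + 4*z*sin(x*z), 4*x*cos(x*y) - 2*sin(y), 4*x*sin(x*z))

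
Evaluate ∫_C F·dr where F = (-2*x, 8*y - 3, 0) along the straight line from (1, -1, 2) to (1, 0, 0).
-7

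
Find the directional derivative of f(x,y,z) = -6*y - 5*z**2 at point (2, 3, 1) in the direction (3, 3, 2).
-19*sqrt(22)/11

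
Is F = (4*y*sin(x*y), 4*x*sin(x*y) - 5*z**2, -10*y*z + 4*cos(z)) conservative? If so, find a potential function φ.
Yes, F is conservative. φ = -5*y*z**2 + 4*sin(z) - 4*cos(x*y)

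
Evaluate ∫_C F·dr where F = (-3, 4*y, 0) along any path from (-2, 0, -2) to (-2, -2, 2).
8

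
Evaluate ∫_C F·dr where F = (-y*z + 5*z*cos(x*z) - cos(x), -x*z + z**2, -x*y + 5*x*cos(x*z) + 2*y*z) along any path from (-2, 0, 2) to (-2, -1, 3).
-15 + 5*sin(4) - 5*sin(6)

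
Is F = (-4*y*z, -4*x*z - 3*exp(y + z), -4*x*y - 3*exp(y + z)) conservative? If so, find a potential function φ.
Yes, F is conservative. φ = -4*x*y*z - 3*exp(y + z)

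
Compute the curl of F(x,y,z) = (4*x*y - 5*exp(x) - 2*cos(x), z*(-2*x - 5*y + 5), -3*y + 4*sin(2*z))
(2*x + 5*y - 8, 0, -4*x - 2*z)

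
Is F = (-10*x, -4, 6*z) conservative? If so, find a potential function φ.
Yes, F is conservative. φ = -5*x**2 - 4*y + 3*z**2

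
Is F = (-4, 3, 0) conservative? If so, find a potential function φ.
Yes, F is conservative. φ = -4*x + 3*y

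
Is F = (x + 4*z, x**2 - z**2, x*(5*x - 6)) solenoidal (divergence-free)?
No, ∇·F = 1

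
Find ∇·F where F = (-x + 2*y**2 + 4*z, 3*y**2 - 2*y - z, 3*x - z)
6*y - 4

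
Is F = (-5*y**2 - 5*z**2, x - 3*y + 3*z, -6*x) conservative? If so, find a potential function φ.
No, ∇×F = (-3, 6 - 10*z, 10*y + 1) ≠ 0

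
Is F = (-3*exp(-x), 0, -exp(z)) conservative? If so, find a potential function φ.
Yes, F is conservative. φ = -exp(z) + 3*exp(-x)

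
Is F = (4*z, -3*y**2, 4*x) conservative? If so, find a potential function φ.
Yes, F is conservative. φ = 4*x*z - y**3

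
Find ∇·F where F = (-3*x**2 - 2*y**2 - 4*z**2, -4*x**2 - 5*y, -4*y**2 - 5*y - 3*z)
-6*x - 8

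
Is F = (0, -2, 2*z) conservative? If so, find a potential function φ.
Yes, F is conservative. φ = -2*y + z**2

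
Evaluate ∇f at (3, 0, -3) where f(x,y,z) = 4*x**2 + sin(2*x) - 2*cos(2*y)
(2*cos(6) + 24, 0, 0)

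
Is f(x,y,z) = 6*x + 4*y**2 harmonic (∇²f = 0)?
No, ∇²f = 8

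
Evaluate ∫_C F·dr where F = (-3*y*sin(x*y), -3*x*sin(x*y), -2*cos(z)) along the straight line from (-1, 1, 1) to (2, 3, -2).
-3*cos(1) + 2*sin(1) + 2*sin(2) + 3*cos(6)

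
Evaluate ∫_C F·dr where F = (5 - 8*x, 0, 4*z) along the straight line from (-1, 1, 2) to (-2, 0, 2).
-17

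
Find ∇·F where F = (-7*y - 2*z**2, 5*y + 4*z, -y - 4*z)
1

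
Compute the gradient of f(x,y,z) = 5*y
(0, 5, 0)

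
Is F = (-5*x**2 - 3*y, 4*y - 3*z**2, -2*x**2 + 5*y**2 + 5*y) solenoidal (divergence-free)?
No, ∇·F = 4 - 10*x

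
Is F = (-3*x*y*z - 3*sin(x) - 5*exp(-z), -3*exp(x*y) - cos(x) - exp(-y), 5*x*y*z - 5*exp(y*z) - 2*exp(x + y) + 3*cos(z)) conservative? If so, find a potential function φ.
No, ∇×F = (5*x*z - 5*z*exp(y*z) - 2*exp(x + y), -3*x*y - 5*y*z + 2*exp(x + y) + 5*exp(-z), 3*x*z - 3*y*exp(x*y) + sin(x)) ≠ 0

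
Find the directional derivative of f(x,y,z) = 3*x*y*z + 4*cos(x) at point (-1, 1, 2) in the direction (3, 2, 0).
6*sqrt(13)*(1 + 2*sin(1))/13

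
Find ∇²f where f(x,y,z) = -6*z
0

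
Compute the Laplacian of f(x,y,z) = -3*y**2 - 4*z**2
-14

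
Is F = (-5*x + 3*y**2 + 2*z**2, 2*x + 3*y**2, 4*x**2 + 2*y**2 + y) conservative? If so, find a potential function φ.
No, ∇×F = (4*y + 1, -8*x + 4*z, 2 - 6*y) ≠ 0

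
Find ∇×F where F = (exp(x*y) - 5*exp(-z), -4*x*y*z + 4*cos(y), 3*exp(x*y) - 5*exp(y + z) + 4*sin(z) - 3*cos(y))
(4*x*y + 3*x*exp(x*y) - 5*exp(y + z) + 3*sin(y), -3*y*exp(x*y) + 5*exp(-z), -x*exp(x*y) - 4*y*z)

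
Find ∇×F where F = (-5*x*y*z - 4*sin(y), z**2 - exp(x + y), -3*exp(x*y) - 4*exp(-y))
(-3*x*exp(x*y) - 2*z + 4*exp(-y), y*(-5*x + 3*exp(x*y)), 5*x*z - exp(x + y) + 4*cos(y))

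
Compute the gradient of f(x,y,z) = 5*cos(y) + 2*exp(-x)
(-2*exp(-x), -5*sin(y), 0)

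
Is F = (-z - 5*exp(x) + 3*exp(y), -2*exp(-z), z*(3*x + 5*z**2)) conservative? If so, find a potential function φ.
No, ∇×F = (-2*exp(-z), -3*z - 1, -3*exp(y)) ≠ 0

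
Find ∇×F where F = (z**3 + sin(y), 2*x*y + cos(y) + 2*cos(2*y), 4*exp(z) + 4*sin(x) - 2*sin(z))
(0, 3*z**2 - 4*cos(x), 2*y - cos(y))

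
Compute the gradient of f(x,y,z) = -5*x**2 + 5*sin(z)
(-10*x, 0, 5*cos(z))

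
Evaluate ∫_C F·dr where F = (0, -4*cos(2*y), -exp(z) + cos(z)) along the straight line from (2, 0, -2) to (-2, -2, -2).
2*sin(4)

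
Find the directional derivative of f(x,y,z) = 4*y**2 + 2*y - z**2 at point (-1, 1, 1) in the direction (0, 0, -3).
2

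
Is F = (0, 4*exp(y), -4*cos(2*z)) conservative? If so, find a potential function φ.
Yes, F is conservative. φ = 4*exp(y) - 2*sin(2*z)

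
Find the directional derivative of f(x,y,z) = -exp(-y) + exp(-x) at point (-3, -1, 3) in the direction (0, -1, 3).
-sqrt(10)*E/10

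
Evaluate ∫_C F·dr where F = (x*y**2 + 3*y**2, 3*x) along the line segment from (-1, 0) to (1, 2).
28/3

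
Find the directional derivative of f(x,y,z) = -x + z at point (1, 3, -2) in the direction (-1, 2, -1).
0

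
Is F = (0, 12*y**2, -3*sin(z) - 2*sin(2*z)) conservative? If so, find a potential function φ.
Yes, F is conservative. φ = 4*y**3 + 3*cos(z) + cos(2*z)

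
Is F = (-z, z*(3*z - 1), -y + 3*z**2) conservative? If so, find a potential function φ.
No, ∇×F = (-6*z, -1, 0) ≠ 0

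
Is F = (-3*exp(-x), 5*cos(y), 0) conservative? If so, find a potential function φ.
Yes, F is conservative. φ = 5*sin(y) + 3*exp(-x)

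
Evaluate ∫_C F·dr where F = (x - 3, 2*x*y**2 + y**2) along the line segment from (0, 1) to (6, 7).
1086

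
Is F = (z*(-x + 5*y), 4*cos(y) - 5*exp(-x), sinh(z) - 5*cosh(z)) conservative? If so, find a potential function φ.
No, ∇×F = (0, -x + 5*y, -5*z + 5*exp(-x)) ≠ 0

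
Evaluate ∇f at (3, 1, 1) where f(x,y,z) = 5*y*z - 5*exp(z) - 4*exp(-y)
(0, 4*exp(-1) + 5, 5 - 5*E)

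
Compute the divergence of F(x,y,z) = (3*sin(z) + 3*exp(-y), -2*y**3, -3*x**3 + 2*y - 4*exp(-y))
-6*y**2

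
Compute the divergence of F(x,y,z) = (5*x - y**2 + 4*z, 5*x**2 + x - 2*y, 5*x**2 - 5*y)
3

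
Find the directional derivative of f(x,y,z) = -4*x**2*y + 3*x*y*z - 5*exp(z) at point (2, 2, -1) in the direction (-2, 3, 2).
sqrt(17)*(-10/17 + 2*E)*exp(-1)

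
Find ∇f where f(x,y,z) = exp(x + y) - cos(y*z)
(exp(x + y), z*sin(y*z) + exp(x + y), y*sin(y*z))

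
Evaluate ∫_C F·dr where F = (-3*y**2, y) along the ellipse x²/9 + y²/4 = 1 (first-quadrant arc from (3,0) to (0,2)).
26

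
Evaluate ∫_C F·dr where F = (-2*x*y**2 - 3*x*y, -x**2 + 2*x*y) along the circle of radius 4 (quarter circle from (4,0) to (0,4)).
192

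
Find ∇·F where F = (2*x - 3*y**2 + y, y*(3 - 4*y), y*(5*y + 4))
5 - 8*y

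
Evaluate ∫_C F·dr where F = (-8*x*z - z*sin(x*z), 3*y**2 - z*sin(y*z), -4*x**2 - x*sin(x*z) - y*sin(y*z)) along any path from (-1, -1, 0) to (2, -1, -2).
cos(4) + cos(2) + 30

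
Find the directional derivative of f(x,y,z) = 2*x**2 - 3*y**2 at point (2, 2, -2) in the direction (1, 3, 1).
-28*sqrt(11)/11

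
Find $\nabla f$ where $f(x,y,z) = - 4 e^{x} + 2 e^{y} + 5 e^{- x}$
(sinh(x) - 9*cosh(x), 2*exp(y), 0)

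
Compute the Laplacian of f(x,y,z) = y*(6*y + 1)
12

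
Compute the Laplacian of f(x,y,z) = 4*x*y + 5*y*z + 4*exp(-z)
4*exp(-z)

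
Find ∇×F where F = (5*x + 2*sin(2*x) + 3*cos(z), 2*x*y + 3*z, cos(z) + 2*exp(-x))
(-3, -3*sin(z) + 2*exp(-x), 2*y)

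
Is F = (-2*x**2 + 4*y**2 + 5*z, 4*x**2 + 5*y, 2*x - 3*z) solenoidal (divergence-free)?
No, ∇·F = 2 - 4*x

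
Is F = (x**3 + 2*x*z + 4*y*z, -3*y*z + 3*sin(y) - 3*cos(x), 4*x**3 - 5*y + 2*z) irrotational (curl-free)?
No, ∇×F = (3*y - 5, -12*x**2 + 2*x + 4*y, -4*z + 3*sin(x))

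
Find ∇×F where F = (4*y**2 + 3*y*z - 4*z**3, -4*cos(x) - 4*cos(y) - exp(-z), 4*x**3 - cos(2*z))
(-exp(-z), -12*x**2 + 3*y - 12*z**2, -8*y - 3*z + 4*sin(x))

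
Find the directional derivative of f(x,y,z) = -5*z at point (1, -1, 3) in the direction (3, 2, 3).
-15*sqrt(22)/22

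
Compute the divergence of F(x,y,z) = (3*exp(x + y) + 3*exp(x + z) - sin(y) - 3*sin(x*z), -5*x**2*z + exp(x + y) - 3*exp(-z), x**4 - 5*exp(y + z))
-3*z*cos(x*z) + 4*exp(x + y) + 3*exp(x + z) - 5*exp(y + z)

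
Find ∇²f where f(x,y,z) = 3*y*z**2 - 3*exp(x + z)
6*y - 6*exp(x + z)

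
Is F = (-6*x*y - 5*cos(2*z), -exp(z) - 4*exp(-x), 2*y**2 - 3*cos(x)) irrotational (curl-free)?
No, ∇×F = (4*y + exp(z), -3*sin(x) + 10*sin(2*z), 6*x + 4*exp(-x))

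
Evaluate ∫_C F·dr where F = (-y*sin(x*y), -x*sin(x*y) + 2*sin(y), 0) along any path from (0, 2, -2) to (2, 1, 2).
3*cos(2) - 2*cos(1) - 1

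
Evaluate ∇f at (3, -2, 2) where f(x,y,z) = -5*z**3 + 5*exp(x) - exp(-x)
((1 + 5*exp(6))*exp(-3), 0, -60)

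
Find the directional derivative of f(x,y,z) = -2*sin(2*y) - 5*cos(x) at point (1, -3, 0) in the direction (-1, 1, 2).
-sqrt(6)*(4*cos(6) + 5*sin(1))/6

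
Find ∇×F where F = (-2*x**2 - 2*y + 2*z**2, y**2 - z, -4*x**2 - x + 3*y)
(4, 8*x + 4*z + 1, 2)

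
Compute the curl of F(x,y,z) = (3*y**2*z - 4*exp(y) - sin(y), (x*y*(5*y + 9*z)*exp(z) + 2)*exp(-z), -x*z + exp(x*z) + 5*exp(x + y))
(-9*x*y + 5*exp(x + y) + 2*exp(-z), 3*y**2 - z*exp(x*z) + z - 5*exp(x + y), 5*y**2 + 3*y*z + 4*exp(y) + cos(y))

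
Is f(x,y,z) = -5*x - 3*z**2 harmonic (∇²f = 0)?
No, ∇²f = -6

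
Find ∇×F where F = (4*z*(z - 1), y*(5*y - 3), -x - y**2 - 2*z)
(-2*y, 8*z - 3, 0)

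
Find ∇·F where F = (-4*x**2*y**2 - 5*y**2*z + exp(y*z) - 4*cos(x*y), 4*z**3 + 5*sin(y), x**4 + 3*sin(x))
-8*x*y**2 + 4*y*sin(x*y) + 5*cos(y)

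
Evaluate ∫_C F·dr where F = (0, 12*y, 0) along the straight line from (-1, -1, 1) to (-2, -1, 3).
0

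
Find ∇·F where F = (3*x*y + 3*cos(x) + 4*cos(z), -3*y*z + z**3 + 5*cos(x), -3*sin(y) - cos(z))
3*y - 3*z - 3*sin(x) + sin(z)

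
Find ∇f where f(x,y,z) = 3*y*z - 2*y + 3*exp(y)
(0, 3*z + 3*exp(y) - 2, 3*y)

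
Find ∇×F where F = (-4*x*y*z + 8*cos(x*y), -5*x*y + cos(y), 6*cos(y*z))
(-6*z*sin(y*z), -4*x*y, 4*x*z + 8*x*sin(x*y) - 5*y)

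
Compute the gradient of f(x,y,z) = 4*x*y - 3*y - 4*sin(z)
(4*y, 4*x - 3, -4*cos(z))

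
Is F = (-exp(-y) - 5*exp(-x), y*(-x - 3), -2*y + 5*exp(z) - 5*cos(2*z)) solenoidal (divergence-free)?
No, ∇·F = -x + 5*exp(z) + 10*sin(2*z) - 3 + 5*exp(-x)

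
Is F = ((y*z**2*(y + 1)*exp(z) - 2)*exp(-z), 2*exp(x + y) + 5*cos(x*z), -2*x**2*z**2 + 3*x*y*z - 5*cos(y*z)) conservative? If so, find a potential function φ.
No, ∇×F = (3*x*z + 5*x*sin(x*z) + 5*z*sin(y*z), 4*x*z**2 + 2*y**2*z - y*z + 2*exp(-z), -2*y*z**2 - z**2 - 5*z*sin(x*z) + 2*exp(x + y)) ≠ 0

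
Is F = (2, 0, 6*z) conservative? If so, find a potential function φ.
Yes, F is conservative. φ = 2*x + 3*z**2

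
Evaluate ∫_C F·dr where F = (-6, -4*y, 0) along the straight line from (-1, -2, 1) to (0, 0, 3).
2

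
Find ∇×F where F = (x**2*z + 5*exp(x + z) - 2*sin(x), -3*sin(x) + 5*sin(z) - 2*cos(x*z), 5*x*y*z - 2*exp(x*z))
(5*x*z - 2*x*sin(x*z) - 5*cos(z), x**2 - 5*y*z + 2*z*exp(x*z) + 5*exp(x + z), 2*z*sin(x*z) - 3*cos(x))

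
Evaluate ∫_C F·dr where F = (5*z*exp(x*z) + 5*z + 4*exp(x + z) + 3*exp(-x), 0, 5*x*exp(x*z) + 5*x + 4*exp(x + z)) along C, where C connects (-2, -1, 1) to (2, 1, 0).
-4*exp(-1) - 8*exp(-2) + 15 + 7*exp(2)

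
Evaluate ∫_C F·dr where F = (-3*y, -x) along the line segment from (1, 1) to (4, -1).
5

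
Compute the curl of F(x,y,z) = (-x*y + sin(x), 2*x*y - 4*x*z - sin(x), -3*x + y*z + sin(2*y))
(4*x + z + 2*cos(2*y), 3, x + 2*y - 4*z - cos(x))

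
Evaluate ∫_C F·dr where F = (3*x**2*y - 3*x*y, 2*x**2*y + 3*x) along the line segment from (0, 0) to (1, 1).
7/4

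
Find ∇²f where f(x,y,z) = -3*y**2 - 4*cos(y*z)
4*y**2*cos(y*z) + 4*z**2*cos(y*z) - 6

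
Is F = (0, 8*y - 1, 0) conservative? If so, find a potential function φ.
Yes, F is conservative. φ = y*(4*y - 1)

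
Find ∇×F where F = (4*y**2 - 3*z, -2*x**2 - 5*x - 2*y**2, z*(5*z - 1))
(0, -3, -4*x - 8*y - 5)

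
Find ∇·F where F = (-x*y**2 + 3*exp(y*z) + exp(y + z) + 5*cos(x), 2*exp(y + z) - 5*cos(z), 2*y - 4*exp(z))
-y**2 - 4*exp(z) + 2*exp(y + z) - 5*sin(x)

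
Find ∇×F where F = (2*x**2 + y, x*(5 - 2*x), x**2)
(0, -2*x, 4 - 4*x)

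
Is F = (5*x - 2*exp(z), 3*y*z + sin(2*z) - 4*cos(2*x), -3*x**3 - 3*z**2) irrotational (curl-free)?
No, ∇×F = (-3*y - 2*cos(2*z), 9*x**2 - 2*exp(z), 8*sin(2*x))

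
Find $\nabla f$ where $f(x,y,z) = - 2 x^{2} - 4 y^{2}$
(-4*x, -8*y, 0)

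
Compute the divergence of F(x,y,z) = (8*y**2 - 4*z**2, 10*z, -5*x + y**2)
0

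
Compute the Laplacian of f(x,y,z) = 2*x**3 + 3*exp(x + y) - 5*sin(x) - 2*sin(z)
12*x + 6*exp(x + y) + 5*sin(x) + 2*sin(z)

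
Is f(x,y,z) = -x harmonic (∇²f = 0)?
Yes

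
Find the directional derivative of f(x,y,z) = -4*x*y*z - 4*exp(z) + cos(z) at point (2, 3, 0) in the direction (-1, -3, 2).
-4*sqrt(14)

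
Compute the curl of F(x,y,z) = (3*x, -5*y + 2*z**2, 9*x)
(-4*z, -9, 0)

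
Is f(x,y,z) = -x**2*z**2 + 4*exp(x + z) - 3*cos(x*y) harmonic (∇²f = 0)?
No, ∇²f = 3*x**2*cos(x*y) - 2*x**2 + 3*y**2*cos(x*y) - 2*z**2 + 8*exp(x + z)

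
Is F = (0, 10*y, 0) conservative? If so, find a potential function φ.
Yes, F is conservative. φ = 5*y**2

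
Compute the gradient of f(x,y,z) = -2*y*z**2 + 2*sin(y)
(0, -2*z**2 + 2*cos(y), -4*y*z)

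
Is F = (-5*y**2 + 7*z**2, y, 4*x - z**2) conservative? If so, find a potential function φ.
No, ∇×F = (0, 14*z - 4, 10*y) ≠ 0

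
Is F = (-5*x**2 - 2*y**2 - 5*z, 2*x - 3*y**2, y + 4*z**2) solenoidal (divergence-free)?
No, ∇·F = -10*x - 6*y + 8*z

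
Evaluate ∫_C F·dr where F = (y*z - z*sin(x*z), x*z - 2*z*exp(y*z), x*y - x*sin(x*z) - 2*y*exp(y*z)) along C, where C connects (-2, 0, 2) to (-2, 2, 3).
-2*exp(6) - 10 - cos(4) + cos(6)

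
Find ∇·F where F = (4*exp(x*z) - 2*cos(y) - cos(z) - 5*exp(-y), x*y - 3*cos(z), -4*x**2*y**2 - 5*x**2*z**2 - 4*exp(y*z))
-10*x**2*z + x - 4*y*exp(y*z) + 4*z*exp(x*z)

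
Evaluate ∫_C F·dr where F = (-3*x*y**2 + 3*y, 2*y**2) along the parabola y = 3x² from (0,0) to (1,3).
33/2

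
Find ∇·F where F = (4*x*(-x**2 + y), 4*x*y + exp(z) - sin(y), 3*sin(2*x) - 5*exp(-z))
-12*x**2 + 4*x + 4*y - cos(y) + 5*exp(-z)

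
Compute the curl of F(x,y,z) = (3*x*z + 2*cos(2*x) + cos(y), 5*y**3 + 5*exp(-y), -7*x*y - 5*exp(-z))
(-7*x, 3*x + 7*y, sin(y))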